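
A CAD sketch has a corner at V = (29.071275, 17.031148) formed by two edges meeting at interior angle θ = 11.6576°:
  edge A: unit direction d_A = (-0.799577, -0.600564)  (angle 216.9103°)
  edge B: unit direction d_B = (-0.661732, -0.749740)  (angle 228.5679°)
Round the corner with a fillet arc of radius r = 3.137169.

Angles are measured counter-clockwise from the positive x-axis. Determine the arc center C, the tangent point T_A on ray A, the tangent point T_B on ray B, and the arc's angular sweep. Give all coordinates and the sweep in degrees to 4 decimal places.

center=(6.3834,-3.9333) T_A=(4.4993,-1.4249) T_B=(8.7355,-6.0093) sweep=168.3424

bisector direction at 222.7391° = (-0.734452,-0.678661)
center distance |VC| = r/sin(θ/2) = 3.137169/sin(5.8288°) = 30.890914
C = V + |VC|·bis = (6.3834,-3.9333)
T_A = V + ((C−V)·d_A)·d_A = V + 30.7312·d_A = (4.4993,-1.4249)
T_B = V + ((C−V)·d_B)·d_B = V + 30.7312·d_B = (8.7355,-6.0093)
sweep = 180° − θ = 168.3424°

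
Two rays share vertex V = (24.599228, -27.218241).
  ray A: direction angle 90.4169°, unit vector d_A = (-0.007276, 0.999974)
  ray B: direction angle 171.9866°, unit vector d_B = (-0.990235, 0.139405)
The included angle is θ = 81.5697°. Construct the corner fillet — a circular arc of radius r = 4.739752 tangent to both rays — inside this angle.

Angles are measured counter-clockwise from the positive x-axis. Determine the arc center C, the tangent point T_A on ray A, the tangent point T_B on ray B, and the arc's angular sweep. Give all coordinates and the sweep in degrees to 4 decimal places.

center=(19.8196,-21.7589) T_A=(24.5593,-21.7244) T_B=(19.1589,-26.4524) sweep=98.4303

bisector direction at 131.2018° = (-0.658712,0.752395)
center distance |VC| = r/sin(θ/2) = 4.739752/sin(40.7848°) = 7.255976
C = V + |VC|·bis = (19.8196,-21.7589)
T_A = V + ((C−V)·d_A)·d_A = V + 5.4940·d_A = (24.5593,-21.7244)
T_B = V + ((C−V)·d_B)·d_B = V + 5.4940·d_B = (19.1589,-26.4524)
sweep = 180° − θ = 98.4303°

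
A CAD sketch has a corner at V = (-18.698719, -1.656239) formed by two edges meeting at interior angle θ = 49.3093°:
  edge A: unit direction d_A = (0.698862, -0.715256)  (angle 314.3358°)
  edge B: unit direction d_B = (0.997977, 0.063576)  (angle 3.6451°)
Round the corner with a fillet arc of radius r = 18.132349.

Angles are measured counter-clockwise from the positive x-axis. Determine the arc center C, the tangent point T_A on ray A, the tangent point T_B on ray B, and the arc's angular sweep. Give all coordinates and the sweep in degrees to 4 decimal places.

center=(21.8790,-17.2403) T_A=(8.9098,-29.9124) T_B=(20.7263,0.8553) sweep=130.6907

bisector direction at 338.9905° = (0.933521,-0.358524)
center distance |VC| = r/sin(θ/2) = 18.132349/sin(24.6547°) = 43.467439
C = V + |VC|·bis = (21.8790,-17.2403)
T_A = V + ((C−V)·d_A)·d_A = V + 39.5049·d_A = (8.9098,-29.9124)
T_B = V + ((C−V)·d_B)·d_B = V + 39.5049·d_B = (20.7263,0.8553)
sweep = 180° − θ = 130.6907°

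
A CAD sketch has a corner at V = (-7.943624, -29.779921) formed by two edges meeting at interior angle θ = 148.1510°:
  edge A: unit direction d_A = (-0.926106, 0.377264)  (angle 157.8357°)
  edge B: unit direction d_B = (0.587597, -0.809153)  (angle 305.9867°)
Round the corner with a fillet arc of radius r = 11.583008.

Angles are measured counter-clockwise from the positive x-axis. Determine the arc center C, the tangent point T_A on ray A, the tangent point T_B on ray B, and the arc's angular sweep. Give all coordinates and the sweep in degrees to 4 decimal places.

bisector direction at 231.9112° = (-0.616882,-0.787056)
center distance |VC| = r/sin(θ/2) = 11.583008/sin(74.0755°) = 12.045256
C = V + |VC|·bis = (-15.3741,-39.2602)
T_A = V + ((C−V)·d_A)·d_A = V + 3.3049·d_A = (-11.0043,-28.5331)
T_B = V + ((C−V)·d_B)·d_B = V + 3.3049·d_B = (-6.0017,-32.4541)
sweep = 180° − θ = 31.8490°

center=(-15.3741,-39.2602) T_A=(-11.0043,-28.5331) T_B=(-6.0017,-32.4541) sweep=31.8490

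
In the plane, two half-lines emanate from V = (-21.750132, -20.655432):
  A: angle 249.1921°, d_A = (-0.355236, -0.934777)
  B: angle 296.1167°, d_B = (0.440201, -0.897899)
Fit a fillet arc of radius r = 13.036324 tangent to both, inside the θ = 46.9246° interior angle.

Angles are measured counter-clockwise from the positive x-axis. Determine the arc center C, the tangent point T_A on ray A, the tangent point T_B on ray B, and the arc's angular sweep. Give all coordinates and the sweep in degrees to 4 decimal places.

center=(-20.2338,-53.3629) T_A=(-32.4198,-48.7319) T_B=(-8.5285,-47.6243) sweep=133.0754

bisector direction at 272.6544° = (0.046311,-0.998927)
center distance |VC| = r/sin(θ/2) = 13.036324/sin(23.4623°) = 32.742607
C = V + |VC|·bis = (-20.2338,-53.3629)
T_A = V + ((C−V)·d_A)·d_A = V + 30.0355·d_A = (-32.4198,-48.7319)
T_B = V + ((C−V)·d_B)·d_B = V + 30.0355·d_B = (-8.5285,-47.6243)
sweep = 180° − θ = 133.0754°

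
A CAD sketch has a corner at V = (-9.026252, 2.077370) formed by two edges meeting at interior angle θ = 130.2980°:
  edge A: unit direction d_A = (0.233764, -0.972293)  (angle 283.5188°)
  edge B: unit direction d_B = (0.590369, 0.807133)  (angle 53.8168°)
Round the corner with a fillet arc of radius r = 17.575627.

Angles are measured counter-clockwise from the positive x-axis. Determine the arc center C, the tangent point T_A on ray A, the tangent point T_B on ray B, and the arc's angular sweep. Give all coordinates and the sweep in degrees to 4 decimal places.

center=(9.9653,-1.7286) T_A=(-7.1234,-5.8372) T_B=(-4.2206,8.6475) sweep=49.7020

bisector direction at 348.6678° = (0.980504,-0.196497)
center distance |VC| = r/sin(θ/2) = 17.575627/sin(65.1490°) = 19.369136
C = V + |VC|·bis = (9.9653,-1.7286)
T_A = V + ((C−V)·d_A)·d_A = V + 8.1401·d_A = (-7.1234,-5.8372)
T_B = V + ((C−V)·d_B)·d_B = V + 8.1401·d_B = (-4.2206,8.6475)
sweep = 180° − θ = 49.7020°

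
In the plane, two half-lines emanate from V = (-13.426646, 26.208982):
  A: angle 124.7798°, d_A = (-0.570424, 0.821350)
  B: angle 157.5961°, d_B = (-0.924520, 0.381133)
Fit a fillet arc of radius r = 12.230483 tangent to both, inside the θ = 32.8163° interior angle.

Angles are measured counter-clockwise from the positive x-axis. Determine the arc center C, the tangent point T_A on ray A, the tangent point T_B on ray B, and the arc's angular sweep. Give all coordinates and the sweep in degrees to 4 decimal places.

center=(-47.1640,53.3462) T_A=(-37.1185,60.3228) T_B=(-51.8255,42.0389) sweep=147.1837

bisector direction at 141.1880° = (-0.779206,0.626768)
center distance |VC| = r/sin(θ/2) = 12.230483/sin(16.4081°) = 43.297131
C = V + |VC|·bis = (-47.1640,53.3462)
T_A = V + ((C−V)·d_A)·d_A = V + 41.5338·d_A = (-37.1185,60.3228)
T_B = V + ((C−V)·d_B)·d_B = V + 41.5338·d_B = (-51.8255,42.0389)
sweep = 180° − θ = 147.1837°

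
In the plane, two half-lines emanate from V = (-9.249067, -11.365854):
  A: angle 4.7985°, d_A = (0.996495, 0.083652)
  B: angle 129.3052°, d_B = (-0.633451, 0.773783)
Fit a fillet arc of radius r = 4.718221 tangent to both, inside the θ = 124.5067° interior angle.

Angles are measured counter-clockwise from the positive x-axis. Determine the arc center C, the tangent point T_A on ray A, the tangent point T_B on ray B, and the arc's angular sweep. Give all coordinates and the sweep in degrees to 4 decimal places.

bisector direction at 67.0519° = (0.389898,0.920858)
center distance |VC| = r/sin(θ/2) = 4.718221/sin(62.2533°) = 5.331234
C = V + |VC|·bis = (-7.1704,-6.4565)
T_A = V + ((C−V)·d_A)·d_A = V + 2.4820·d_A = (-6.7757,-11.1582)
T_B = V + ((C−V)·d_B)·d_B = V + 2.4820·d_B = (-10.8213,-9.4453)
sweep = 180° − θ = 55.4933°

center=(-7.1704,-6.4565) T_A=(-6.7757,-11.1582) T_B=(-10.8213,-9.4453) sweep=55.4933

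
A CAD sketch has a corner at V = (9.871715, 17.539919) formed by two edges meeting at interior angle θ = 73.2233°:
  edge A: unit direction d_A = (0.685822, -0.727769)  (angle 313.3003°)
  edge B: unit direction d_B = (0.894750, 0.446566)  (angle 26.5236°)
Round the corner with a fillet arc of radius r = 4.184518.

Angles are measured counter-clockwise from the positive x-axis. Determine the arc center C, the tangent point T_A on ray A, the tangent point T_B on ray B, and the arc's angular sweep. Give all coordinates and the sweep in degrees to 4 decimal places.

center=(16.7797,16.3109) T_A=(13.7343,13.4411) T_B=(14.9110,20.0550) sweep=106.7767

bisector direction at 349.9119° = (0.984540,-0.175161)
center distance |VC| = r/sin(θ/2) = 4.184518/sin(36.6116°) = 7.016434
C = V + |VC|·bis = (16.7797,16.3109)
T_A = V + ((C−V)·d_A)·d_A = V + 5.6321·d_A = (13.7343,13.4411)
T_B = V + ((C−V)·d_B)·d_B = V + 5.6321·d_B = (14.9110,20.0550)
sweep = 180° − θ = 106.7767°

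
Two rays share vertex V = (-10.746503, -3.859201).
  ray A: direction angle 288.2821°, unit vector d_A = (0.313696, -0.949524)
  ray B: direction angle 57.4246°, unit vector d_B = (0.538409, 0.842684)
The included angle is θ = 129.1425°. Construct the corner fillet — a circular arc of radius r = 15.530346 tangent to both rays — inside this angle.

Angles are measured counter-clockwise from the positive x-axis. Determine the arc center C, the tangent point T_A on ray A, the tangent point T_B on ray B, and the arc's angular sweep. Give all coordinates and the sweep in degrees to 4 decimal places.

bisector direction at 352.8534° = (0.992231,-0.124409)
center distance |VC| = r/sin(θ/2) = 15.530346/sin(64.5713°) = 17.196327
C = V + |VC|·bis = (6.3162,-5.9986)
T_A = V + ((C−V)·d_A)·d_A = V + 7.3839·d_A = (-8.4302,-10.8704)
T_B = V + ((C−V)·d_B)·d_B = V + 7.3839·d_B = (-6.7709,2.3631)
sweep = 180° − θ = 50.8575°

center=(6.3162,-5.9986) T_A=(-8.4302,-10.8704) T_B=(-6.7709,2.3631) sweep=50.8575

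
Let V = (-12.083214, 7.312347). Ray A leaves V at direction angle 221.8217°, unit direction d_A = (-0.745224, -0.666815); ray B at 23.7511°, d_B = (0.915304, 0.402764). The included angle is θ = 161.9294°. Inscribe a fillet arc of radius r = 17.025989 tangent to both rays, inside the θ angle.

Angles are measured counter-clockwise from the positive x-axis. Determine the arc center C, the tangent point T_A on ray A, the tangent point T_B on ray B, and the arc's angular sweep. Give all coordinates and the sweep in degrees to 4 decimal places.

bisector direction at 302.7864° = (0.541509,-0.840695)
center distance |VC| = r/sin(θ/2) = 17.025989/sin(80.9647°) = 17.239906
C = V + |VC|·bis = (-2.7477,-7.1812)
T_A = V + ((C−V)·d_A)·d_A = V + 2.7074·d_A = (-14.1008,5.5070)
T_B = V + ((C−V)·d_B)·d_B = V + 2.7074·d_B = (-9.6051,8.4028)
sweep = 180° − θ = 18.0706°

center=(-2.7477,-7.1812) T_A=(-14.1008,5.5070) T_B=(-9.6051,8.4028) sweep=18.0706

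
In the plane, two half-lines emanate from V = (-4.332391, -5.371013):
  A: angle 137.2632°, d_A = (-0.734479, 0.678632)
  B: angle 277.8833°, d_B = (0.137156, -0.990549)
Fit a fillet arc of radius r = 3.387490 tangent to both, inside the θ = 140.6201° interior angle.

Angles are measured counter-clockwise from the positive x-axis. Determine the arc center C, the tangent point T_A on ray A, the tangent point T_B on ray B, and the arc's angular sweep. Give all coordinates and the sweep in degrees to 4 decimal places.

center=(-7.5216,-7.0364) T_A=(-5.2227,-4.5484) T_B=(-4.1661,-6.5718) sweep=39.3799

bisector direction at 207.5733° = (-0.886420,-0.462882)
center distance |VC| = r/sin(θ/2) = 3.387490/sin(70.3101°) = 3.597858
C = V + |VC|·bis = (-7.5216,-7.0364)
T_A = V + ((C−V)·d_A)·d_A = V + 1.2122·d_A = (-5.2227,-4.5484)
T_B = V + ((C−V)·d_B)·d_B = V + 1.2122·d_B = (-4.1661,-6.5718)
sweep = 180° − θ = 39.3799°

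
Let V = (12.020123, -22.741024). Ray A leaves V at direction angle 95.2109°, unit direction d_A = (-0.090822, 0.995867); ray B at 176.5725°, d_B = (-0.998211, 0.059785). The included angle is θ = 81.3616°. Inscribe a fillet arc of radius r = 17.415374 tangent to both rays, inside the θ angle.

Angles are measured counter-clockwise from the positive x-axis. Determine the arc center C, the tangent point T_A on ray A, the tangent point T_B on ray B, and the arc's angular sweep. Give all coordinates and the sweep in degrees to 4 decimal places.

center=(-7.1634,-4.1455) T_A=(10.1800,-2.5638) T_B=(-8.2046,-21.5297) sweep=98.6384

bisector direction at 135.8917° = (-0.718025,0.696017)
center distance |VC| = r/sin(θ/2) = 17.415374/sin(40.6808°) = 26.717076
C = V + |VC|·bis = (-7.1634,-4.1455)
T_A = V + ((C−V)·d_A)·d_A = V + 20.2610·d_A = (10.1800,-2.5638)
T_B = V + ((C−V)·d_B)·d_B = V + 20.2610·d_B = (-8.2046,-21.5297)
sweep = 180° − θ = 98.6384°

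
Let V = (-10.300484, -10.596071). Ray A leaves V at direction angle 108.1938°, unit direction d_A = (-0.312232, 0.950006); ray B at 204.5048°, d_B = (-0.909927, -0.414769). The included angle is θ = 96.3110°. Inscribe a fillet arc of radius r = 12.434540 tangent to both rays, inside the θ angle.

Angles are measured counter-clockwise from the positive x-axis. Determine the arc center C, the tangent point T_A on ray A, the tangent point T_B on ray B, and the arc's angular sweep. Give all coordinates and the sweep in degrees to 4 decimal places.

bisector direction at 156.3493° = (-0.916008,0.401160)
center distance |VC| = r/sin(θ/2) = 12.434540/sin(48.1555°) = 16.691597
C = V + |VC|·bis = (-25.5901,-3.9001)
T_A = V + ((C−V)·d_A)·d_A = V + 11.1352·d_A = (-13.7772,-0.0176)
T_B = V + ((C−V)·d_B)·d_B = V + 11.1352·d_B = (-20.4327,-15.2146)
sweep = 180° − θ = 83.6890°

center=(-25.5901,-3.9001) T_A=(-13.7772,-0.0176) T_B=(-20.4327,-15.2146) sweep=83.6890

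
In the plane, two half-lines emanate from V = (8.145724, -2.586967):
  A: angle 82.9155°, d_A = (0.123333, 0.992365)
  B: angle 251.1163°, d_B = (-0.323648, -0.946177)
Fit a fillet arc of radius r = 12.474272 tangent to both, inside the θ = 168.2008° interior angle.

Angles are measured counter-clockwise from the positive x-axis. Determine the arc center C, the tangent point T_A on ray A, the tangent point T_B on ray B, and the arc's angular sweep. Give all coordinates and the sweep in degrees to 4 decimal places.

bisector direction at 167.0159° = (-0.974432,0.224681)
center distance |VC| = r/sin(θ/2) = 12.474272/sin(84.1004°) = 12.540693
C = V + |VC|·bis = (-4.0743,0.2307)
T_A = V + ((C−V)·d_A)·d_A = V + 1.2890·d_A = (8.3047,-1.3078)
T_B = V + ((C−V)·d_B)·d_B = V + 1.2890·d_B = (7.7285,-3.8066)
sweep = 180° − θ = 11.7992°

center=(-4.0743,0.2307) T_A=(8.3047,-1.3078) T_B=(7.7285,-3.8066) sweep=11.7992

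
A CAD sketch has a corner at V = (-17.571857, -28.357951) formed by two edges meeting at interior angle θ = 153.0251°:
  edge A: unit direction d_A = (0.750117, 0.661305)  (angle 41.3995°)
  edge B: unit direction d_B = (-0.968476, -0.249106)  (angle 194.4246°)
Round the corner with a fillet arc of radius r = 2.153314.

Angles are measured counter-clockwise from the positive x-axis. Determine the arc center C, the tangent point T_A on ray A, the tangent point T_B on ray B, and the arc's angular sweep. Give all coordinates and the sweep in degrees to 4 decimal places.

bisector direction at 117.9121° = (-0.468116,0.883667)
center distance |VC| = r/sin(θ/2) = 2.153314/sin(76.5126°) = 2.214384
C = V + |VC|·bis = (-18.6084,-26.4012)
T_A = V + ((C−V)·d_A)·d_A = V + 0.5165·d_A = (-17.1844,-28.0164)
T_B = V + ((C−V)·d_B)·d_B = V + 0.5165·d_B = (-18.0720,-28.4866)
sweep = 180° − θ = 26.9749°

center=(-18.6084,-26.4012) T_A=(-17.1844,-28.0164) T_B=(-18.0720,-28.4866) sweep=26.9749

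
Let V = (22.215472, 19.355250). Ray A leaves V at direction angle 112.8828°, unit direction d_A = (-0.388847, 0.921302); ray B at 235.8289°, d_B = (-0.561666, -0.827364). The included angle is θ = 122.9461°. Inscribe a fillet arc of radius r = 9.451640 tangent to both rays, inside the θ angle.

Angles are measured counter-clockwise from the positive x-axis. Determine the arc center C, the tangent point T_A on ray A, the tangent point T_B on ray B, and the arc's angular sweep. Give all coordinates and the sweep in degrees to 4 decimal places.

center=(11.5099,20.4133) T_A=(20.2177,24.0885) T_B=(19.3299,15.1046) sweep=57.0539

bisector direction at 174.3559° = (-0.995152,0.098350)
center distance |VC| = r/sin(θ/2) = 9.451640/sin(61.4731°) = 10.757705
C = V + |VC|·bis = (11.5099,20.4133)
T_A = V + ((C−V)·d_A)·d_A = V + 5.1376·d_A = (20.2177,24.0885)
T_B = V + ((C−V)·d_B)·d_B = V + 5.1376·d_B = (19.3299,15.1046)
sweep = 180° − θ = 57.0539°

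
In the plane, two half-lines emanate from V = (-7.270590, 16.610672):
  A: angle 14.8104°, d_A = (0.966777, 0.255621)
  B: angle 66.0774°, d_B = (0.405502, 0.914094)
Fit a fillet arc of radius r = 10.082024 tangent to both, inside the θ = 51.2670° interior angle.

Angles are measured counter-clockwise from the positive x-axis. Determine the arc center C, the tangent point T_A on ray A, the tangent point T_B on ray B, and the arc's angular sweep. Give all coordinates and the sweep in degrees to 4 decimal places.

bisector direction at 40.4439° = (0.761041,0.648703)
center distance |VC| = r/sin(θ/2) = 10.082024/sin(25.6335°) = 23.304951
C = V + |VC|·bis = (10.4654,31.7287)
T_A = V + ((C−V)·d_A)·d_A = V + 21.0113·d_A = (13.0426,21.9816)
T_B = V + ((C−V)·d_B)·d_B = V + 21.0113·d_B = (1.2495,35.8170)
sweep = 180° − θ = 128.7330°

center=(10.4654,31.7287) T_A=(13.0426,21.9816) T_B=(1.2495,35.8170) sweep=128.7330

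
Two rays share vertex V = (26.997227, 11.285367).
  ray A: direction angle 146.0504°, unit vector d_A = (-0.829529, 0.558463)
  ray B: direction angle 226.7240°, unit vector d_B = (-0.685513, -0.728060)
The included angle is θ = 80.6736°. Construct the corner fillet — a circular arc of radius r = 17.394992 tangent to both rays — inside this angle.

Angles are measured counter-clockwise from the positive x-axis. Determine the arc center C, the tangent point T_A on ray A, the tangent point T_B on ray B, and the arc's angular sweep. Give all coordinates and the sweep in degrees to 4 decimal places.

center=(0.2900,8.2957) T_A=(10.0045,22.7254) T_B=(12.9546,-3.6288) sweep=99.3264

bisector direction at 186.3872° = (-0.993793,-0.111247)
center distance |VC| = r/sin(θ/2) = 17.394992/sin(40.3368°) = 26.874004
C = V + |VC|·bis = (0.2900,8.2957)
T_A = V + ((C−V)·d_A)·d_A = V + 20.4848·d_A = (10.0045,22.7254)
T_B = V + ((C−V)·d_B)·d_B = V + 20.4848·d_B = (12.9546,-3.6288)
sweep = 180° − θ = 99.3264°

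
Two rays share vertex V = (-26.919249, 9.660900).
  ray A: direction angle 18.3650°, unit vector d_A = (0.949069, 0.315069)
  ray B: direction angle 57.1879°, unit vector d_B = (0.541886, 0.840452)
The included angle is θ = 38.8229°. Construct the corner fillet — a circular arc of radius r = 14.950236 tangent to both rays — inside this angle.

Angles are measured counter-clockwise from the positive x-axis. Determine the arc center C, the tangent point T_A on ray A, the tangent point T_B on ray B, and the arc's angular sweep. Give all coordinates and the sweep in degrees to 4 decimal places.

bisector direction at 37.7764° = (0.790407,0.612582)
center distance |VC| = r/sin(θ/2) = 14.950236/sin(19.4114°) = 44.983461
C = V + |VC|·bis = (8.6360,37.2170)
T_A = V + ((C−V)·d_A)·d_A = V + 42.4264·d_A = (13.3463,23.0282)
T_B = V + ((C−V)·d_B)·d_B = V + 42.4264·d_B = (-3.9290,45.3183)
sweep = 180° − θ = 141.1771°

center=(8.6360,37.2170) T_A=(13.3463,23.0282) T_B=(-3.9290,45.3183) sweep=141.1771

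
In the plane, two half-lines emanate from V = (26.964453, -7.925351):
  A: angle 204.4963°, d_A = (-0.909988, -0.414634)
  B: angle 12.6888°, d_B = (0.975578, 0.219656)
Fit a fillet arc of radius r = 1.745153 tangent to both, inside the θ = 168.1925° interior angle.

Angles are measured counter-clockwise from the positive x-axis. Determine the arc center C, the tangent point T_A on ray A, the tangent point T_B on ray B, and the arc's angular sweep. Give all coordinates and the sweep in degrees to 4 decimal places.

bisector direction at 288.5926° = (0.318836,-0.947810)
center distance |VC| = r/sin(θ/2) = 1.745153/sin(84.0962°) = 1.754458
C = V + |VC|·bis = (27.5238,-9.5882)
T_A = V + ((C−V)·d_A)·d_A = V + 0.1805·d_A = (26.8002,-8.0002)
T_B = V + ((C−V)·d_B)·d_B = V + 0.1805·d_B = (27.1405,-7.8857)
sweep = 180° − θ = 11.8075°

center=(27.5238,-9.5882) T_A=(26.8002,-8.0002) T_B=(27.1405,-7.8857) sweep=11.8075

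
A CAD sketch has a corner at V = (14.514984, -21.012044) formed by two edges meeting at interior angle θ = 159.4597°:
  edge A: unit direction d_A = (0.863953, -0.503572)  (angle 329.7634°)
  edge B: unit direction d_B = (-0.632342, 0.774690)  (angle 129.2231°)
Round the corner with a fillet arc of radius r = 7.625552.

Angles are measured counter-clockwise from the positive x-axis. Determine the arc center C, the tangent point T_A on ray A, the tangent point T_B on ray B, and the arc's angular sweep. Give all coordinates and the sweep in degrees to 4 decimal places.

center=(19.5487,-15.1197) T_A=(15.7087,-21.7078) T_B=(13.6413,-19.9417) sweep=20.5403

bisector direction at 49.4932° = (0.649538,0.760329)
center distance |VC| = r/sin(θ/2) = 7.625552/sin(79.7298°) = 7.749718
C = V + |VC|·bis = (19.5487,-15.1197)
T_A = V + ((C−V)·d_A)·d_A = V + 1.3817·d_A = (15.7087,-21.7078)
T_B = V + ((C−V)·d_B)·d_B = V + 1.3817·d_B = (13.6413,-19.9417)
sweep = 180° − θ = 20.5403°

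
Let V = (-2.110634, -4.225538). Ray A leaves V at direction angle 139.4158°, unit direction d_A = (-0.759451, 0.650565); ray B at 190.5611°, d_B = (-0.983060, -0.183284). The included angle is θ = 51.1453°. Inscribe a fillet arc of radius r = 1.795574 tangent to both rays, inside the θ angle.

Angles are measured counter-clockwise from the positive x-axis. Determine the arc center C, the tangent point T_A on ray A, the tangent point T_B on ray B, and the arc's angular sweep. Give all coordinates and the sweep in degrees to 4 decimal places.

center=(-6.1284,-3.1481) T_A=(-4.9603,-1.7845) T_B=(-5.7993,-4.9133) sweep=128.8547

bisector direction at 164.9885° = (-0.965874,0.259014)
center distance |VC| = r/sin(θ/2) = 1.795574/sin(25.5726°) = 4.159741
C = V + |VC|·bis = (-6.1284,-3.1481)
T_A = V + ((C−V)·d_A)·d_A = V + 3.7522·d_A = (-4.9603,-1.7845)
T_B = V + ((C−V)·d_B)·d_B = V + 3.7522·d_B = (-5.7993,-4.9133)
sweep = 180° − θ = 128.8547°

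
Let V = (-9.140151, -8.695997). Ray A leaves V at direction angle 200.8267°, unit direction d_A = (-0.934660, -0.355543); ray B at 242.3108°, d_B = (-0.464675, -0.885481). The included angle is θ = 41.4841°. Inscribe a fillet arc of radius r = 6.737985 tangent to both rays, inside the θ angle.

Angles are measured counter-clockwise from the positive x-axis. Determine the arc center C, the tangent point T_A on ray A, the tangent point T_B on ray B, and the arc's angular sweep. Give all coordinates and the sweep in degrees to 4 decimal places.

bisector direction at 221.5687° = (-0.748160,-0.663518)
center distance |VC| = r/sin(θ/2) = 6.737985/sin(20.7420°) = 19.025188
C = V + |VC|·bis = (-23.3740,-21.3196)
T_A = V + ((C−V)·d_A)·d_A = V + 17.7921·d_A = (-25.7697,-15.0218)
T_B = V + ((C−V)·d_B)·d_B = V + 17.7921·d_B = (-17.4077,-24.4505)
sweep = 180° − θ = 138.5159°

center=(-23.3740,-21.3196) T_A=(-25.7697,-15.0218) T_B=(-17.4077,-24.4505) sweep=138.5159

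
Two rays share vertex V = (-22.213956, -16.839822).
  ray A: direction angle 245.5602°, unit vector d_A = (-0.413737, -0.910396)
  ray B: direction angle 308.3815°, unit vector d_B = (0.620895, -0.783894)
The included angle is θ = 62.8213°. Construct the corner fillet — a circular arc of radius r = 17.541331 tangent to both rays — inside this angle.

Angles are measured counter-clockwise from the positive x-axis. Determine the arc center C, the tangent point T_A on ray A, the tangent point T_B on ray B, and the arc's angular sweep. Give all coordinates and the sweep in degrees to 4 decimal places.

center=(-18.1291,-50.2487) T_A=(-34.0987,-42.9912) T_B=(-4.3786,-39.3574) sweep=117.1787

bisector direction at 276.9709° = (0.121364,-0.992608)
center distance |VC| = r/sin(θ/2) = 17.541331/sin(31.4107°) = 33.657710
C = V + |VC|·bis = (-18.1291,-50.2487)
T_A = V + ((C−V)·d_A)·d_A = V + 28.7253·d_A = (-34.0987,-42.9912)
T_B = V + ((C−V)·d_B)·d_B = V + 28.7253·d_B = (-4.3786,-39.3574)
sweep = 180° − θ = 117.1787°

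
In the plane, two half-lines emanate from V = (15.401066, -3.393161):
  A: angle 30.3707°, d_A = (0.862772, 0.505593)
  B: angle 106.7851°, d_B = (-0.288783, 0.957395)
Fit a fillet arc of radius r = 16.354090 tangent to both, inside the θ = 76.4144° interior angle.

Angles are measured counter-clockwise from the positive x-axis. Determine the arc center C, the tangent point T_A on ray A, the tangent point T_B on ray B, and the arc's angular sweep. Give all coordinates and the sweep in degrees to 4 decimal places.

center=(25.0584,21.2214) T_A=(33.3269,7.1115) T_B=(9.4010,16.4986) sweep=103.5856

bisector direction at 68.5779° = (0.365236,0.930915)
center distance |VC| = r/sin(θ/2) = 16.354090/sin(38.2072°) = 26.441231
C = V + |VC|·bis = (25.0584,21.2214)
T_A = V + ((C−V)·d_A)·d_A = V + 20.7770·d_A = (33.3269,7.1115)
T_B = V + ((C−V)·d_B)·d_B = V + 20.7770·d_B = (9.4010,16.4986)
sweep = 180° − θ = 103.5856°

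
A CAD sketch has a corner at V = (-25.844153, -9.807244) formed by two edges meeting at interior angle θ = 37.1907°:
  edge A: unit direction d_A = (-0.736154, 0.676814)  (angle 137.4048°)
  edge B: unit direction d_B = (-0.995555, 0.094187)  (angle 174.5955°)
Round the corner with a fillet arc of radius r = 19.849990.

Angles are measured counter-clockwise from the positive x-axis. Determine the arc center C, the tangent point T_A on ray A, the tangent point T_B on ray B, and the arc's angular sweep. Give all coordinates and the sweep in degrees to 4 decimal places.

center=(-82.7112,15.5114) T_A=(-69.2764,30.1240) T_B=(-84.5808,-4.2503) sweep=142.8093

bisector direction at 156.0001° = (-0.913547,0.406734)
center distance |VC| = r/sin(θ/2) = 19.849990/sin(18.5953°) = 62.248624
C = V + |VC|·bis = (-82.7112,15.5114)
T_A = V + ((C−V)·d_A)·d_A = V + 58.9989·d_A = (-69.2764,30.1240)
T_B = V + ((C−V)·d_B)·d_B = V + 58.9989·d_B = (-84.5808,-4.2503)
sweep = 180° − θ = 142.8093°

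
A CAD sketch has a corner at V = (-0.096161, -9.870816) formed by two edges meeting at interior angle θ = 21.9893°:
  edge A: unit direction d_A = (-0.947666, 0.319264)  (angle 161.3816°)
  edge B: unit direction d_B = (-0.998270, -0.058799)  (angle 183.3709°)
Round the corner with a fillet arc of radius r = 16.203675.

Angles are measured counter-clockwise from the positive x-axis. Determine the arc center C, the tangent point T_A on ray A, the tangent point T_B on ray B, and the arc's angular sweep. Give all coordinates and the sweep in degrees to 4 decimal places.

bisector direction at 172.3762° = (-0.991161,0.132667)
center distance |VC| = r/sin(θ/2) = 16.203675/sin(10.9947°) = 84.961731
C = V + |VC|·bis = (-84.3069,1.4008)
T_A = V + ((C−V)·d_A)·d_A = V + 83.4023·d_A = (-79.1336,16.7565)
T_B = V + ((C−V)·d_B)·d_B = V + 83.4023·d_B = (-83.3541,-14.7748)
sweep = 180° − θ = 158.0107°

center=(-84.3069,1.4008) T_A=(-79.1336,16.7565) T_B=(-83.3541,-14.7748) sweep=158.0107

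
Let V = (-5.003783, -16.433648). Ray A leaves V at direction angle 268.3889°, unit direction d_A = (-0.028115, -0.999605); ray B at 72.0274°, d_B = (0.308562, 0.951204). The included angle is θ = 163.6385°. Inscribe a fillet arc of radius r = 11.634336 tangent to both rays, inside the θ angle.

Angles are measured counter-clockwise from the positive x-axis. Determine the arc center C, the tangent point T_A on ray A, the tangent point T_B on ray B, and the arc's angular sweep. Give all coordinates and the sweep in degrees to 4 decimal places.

center=(6.5789,-18.4326) T_A=(-5.0508,-18.1055) T_B=(-4.4877,-14.8427) sweep=16.3615

bisector direction at 350.2081° = (0.985432,-0.170069)
center distance |VC| = r/sin(θ/2) = 11.634336/sin(81.8192°) = 11.753943
C = V + |VC|·bis = (6.5789,-18.4326)
T_A = V + ((C−V)·d_A)·d_A = V + 1.6725·d_A = (-5.0508,-18.1055)
T_B = V + ((C−V)·d_B)·d_B = V + 1.6725·d_B = (-4.4877,-14.8427)
sweep = 180° − θ = 16.3615°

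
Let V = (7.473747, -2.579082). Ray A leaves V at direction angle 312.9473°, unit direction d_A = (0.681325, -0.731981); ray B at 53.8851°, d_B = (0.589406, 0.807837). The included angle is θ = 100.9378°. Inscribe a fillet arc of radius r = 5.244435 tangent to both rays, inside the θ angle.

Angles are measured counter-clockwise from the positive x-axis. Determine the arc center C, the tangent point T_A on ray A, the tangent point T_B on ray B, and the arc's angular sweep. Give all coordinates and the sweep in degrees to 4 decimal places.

bisector direction at 3.4162° = (0.998223,0.059589)
center distance |VC| = r/sin(θ/2) = 5.244435/sin(50.4689°) = 6.799658
C = V + |VC|·bis = (14.2613,-2.1739)
T_A = V + ((C−V)·d_A)·d_A = V + 4.3280·d_A = (10.4225,-5.7471)
T_B = V + ((C−V)·d_B)·d_B = V + 4.3280·d_B = (10.0247,0.9172)
sweep = 180° − θ = 79.0622°

center=(14.2613,-2.1739) T_A=(10.4225,-5.7471) T_B=(10.0247,0.9172) sweep=79.0622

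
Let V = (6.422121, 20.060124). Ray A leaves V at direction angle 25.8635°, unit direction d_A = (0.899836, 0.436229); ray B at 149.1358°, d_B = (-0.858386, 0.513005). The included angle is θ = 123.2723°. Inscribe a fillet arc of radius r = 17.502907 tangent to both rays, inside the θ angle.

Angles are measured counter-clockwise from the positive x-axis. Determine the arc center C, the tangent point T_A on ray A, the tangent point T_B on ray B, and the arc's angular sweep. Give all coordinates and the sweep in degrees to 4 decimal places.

center=(7.2899,39.9320) T_A=(14.9251,24.1823) T_B=(-1.6892,24.9078) sweep=56.7277

bisector direction at 87.4996° = (0.043625,0.999048)
center distance |VC| = r/sin(θ/2) = 17.502907/sin(61.6362°) = 19.890831
C = V + |VC|·bis = (7.2899,39.9320)
T_A = V + ((C−V)·d_A)·d_A = V + 9.4495·d_A = (14.9251,24.1823)
T_B = V + ((C−V)·d_B)·d_B = V + 9.4495·d_B = (-1.6892,24.9078)
sweep = 180° − θ = 56.7277°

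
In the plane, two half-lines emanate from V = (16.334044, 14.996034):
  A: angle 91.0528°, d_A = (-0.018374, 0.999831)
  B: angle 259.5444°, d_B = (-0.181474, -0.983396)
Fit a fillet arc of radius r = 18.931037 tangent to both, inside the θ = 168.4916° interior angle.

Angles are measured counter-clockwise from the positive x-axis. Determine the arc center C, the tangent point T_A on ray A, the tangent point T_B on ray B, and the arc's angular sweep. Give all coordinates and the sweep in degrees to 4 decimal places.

bisector direction at 175.2986° = (-0.996635,0.081963)
center distance |VC| = r/sin(θ/2) = 18.931037/sin(84.2458°) = 19.026910
C = V + |VC|·bis = (-2.6288,16.5555)
T_A = V + ((C−V)·d_A)·d_A = V + 1.9077·d_A = (16.2990,16.9034)
T_B = V + ((C−V)·d_B)·d_B = V + 1.9077·d_B = (15.9879,13.1201)
sweep = 180° − θ = 11.5084°

center=(-2.6288,16.5555) T_A=(16.2990,16.9034) T_B=(15.9879,13.1201) sweep=11.5084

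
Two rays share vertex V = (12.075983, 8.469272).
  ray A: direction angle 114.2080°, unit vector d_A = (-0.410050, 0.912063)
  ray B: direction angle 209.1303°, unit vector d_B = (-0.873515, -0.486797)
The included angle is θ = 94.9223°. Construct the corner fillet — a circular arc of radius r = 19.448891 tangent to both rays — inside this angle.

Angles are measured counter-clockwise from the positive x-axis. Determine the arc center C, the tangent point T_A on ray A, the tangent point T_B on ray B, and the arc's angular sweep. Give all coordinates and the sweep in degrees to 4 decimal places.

bisector direction at 161.6692° = (-0.949256,0.314504)
center distance |VC| = r/sin(θ/2) = 19.448891/sin(47.4612°) = 26.395748
C = V + |VC|·bis = (-12.9803,16.7708)
T_A = V + ((C−V)·d_A)·d_A = V + 17.8459·d_A = (4.7583,24.7459)
T_B = V + ((C−V)·d_B)·d_B = V + 17.8459·d_B = (-3.5127,-0.2181)
sweep = 180° − θ = 85.0777°

center=(-12.9803,16.7708) T_A=(4.7583,24.7459) T_B=(-3.5127,-0.2181) sweep=85.0777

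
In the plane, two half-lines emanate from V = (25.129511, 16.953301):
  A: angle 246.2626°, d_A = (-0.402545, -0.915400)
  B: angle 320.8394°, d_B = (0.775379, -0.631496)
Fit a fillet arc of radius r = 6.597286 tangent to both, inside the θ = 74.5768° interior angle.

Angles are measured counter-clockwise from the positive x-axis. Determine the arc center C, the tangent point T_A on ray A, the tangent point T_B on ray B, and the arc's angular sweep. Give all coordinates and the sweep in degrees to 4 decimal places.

center=(27.6811,6.3667) T_A=(21.6419,9.0224) T_B=(31.8472,11.4821) sweep=105.4232

bisector direction at 283.5510° = (0.234311,-0.972162)
center distance |VC| = r/sin(θ/2) = 6.597286/sin(37.2884°) = 10.889713
C = V + |VC|·bis = (27.6811,6.3667)
T_A = V + ((C−V)·d_A)·d_A = V + 8.6638·d_A = (21.6419,9.0224)
T_B = V + ((C−V)·d_B)·d_B = V + 8.6638·d_B = (31.8472,11.4821)
sweep = 180° − θ = 105.4232°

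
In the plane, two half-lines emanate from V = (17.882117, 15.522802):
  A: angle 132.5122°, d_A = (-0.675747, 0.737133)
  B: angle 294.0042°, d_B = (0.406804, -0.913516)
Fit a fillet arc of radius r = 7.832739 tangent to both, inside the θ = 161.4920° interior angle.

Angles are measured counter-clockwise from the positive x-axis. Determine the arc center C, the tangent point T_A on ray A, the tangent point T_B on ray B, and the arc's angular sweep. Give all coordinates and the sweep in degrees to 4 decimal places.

center=(11.2460,11.1706) T_A=(17.0197,16.4635) T_B=(18.4013,14.3570) sweep=18.5080

bisector direction at 213.2582° = (-0.836208,-0.548413)
center distance |VC| = r/sin(θ/2) = 7.832739/sin(80.7460°) = 7.936025
C = V + |VC|·bis = (11.2460,11.1706)
T_A = V + ((C−V)·d_A)·d_A = V + 1.2762·d_A = (17.0197,16.4635)
T_B = V + ((C−V)·d_B)·d_B = V + 1.2762·d_B = (18.4013,14.3570)
sweep = 180° − θ = 18.5080°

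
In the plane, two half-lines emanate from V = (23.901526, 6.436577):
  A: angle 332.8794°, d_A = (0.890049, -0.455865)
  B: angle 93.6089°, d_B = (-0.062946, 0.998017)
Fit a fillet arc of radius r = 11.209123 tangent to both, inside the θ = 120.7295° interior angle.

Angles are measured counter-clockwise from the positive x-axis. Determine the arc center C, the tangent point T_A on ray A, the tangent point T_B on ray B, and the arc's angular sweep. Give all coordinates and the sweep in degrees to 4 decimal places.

center=(34.6870,13.5063) T_A=(29.5772,3.5296) T_B=(23.5001,12.8007) sweep=59.2705

bisector direction at 33.2441° = (0.836342,0.548208)
center distance |VC| = r/sin(θ/2) = 11.209123/sin(60.3648°) = 12.896043
C = V + |VC|·bis = (34.6870,13.5063)
T_A = V + ((C−V)·d_A)·d_A = V + 6.3768·d_A = (29.5772,3.5296)
T_B = V + ((C−V)·d_B)·d_B = V + 6.3768·d_B = (23.5001,12.8007)
sweep = 180° − θ = 59.2705°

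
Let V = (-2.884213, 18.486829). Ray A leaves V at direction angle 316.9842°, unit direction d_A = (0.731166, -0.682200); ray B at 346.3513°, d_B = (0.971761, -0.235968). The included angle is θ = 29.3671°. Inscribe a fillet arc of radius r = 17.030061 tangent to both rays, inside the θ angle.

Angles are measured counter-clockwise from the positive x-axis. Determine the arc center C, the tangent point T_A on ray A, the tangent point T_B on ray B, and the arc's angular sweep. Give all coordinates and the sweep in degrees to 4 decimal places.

center=(56.2527,-13.3981) T_A=(44.6348,-25.8499) T_B=(60.2712,3.1511) sweep=150.6329

bisector direction at 331.6678° = (0.880210,-0.474584)
center distance |VC| = r/sin(θ/2) = 17.030061/sin(14.6836°) = 67.184969
C = V + |VC|·bis = (56.2527,-13.3981)
T_A = V + ((C−V)·d_A)·d_A = V + 64.9907·d_A = (44.6348,-25.8499)
T_B = V + ((C−V)·d_B)·d_B = V + 64.9907·d_B = (60.2712,3.1511)
sweep = 180° − θ = 150.6329°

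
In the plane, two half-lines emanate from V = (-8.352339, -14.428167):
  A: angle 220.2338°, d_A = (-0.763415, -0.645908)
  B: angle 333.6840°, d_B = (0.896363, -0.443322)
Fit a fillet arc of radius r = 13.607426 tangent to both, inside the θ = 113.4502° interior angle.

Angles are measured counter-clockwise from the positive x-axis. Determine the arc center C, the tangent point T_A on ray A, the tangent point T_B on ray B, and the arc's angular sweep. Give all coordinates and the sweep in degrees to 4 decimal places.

center=(-6.3804,-30.5842) T_A=(-15.1695,-20.1960) T_B=(-0.3479,-18.3870) sweep=66.5498

bisector direction at 276.9589° = (0.121157,-0.992633)
center distance |VC| = r/sin(θ/2) = 13.607426/sin(56.7251°) = 16.275895
C = V + |VC|·bis = (-6.3804,-30.5842)
T_A = V + ((C−V)·d_A)·d_A = V + 8.9299·d_A = (-15.1695,-20.1960)
T_B = V + ((C−V)·d_B)·d_B = V + 8.9299·d_B = (-0.3479,-18.3870)
sweep = 180° − θ = 66.5498°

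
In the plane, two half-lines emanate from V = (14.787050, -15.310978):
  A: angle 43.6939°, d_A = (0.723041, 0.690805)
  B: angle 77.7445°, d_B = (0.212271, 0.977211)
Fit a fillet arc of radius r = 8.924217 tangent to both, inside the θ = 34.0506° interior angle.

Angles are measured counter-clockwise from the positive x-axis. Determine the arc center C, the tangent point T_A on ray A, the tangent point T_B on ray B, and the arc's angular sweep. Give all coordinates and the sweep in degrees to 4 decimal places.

center=(29.6943,11.2743) T_A=(35.8592,4.8217) T_B=(20.9734,13.1686) sweep=145.9494

bisector direction at 60.7192° = (0.489090,0.872233)
center distance |VC| = r/sin(θ/2) = 8.924217/sin(17.0253°) = 30.479513
C = V + |VC|·bis = (29.6943,11.2743)
T_A = V + ((C−V)·d_A)·d_A = V + 29.1438·d_A = (35.8592,4.8217)
T_B = V + ((C−V)·d_B)·d_B = V + 29.1438·d_B = (20.9734,13.1686)
sweep = 180° − θ = 145.9494°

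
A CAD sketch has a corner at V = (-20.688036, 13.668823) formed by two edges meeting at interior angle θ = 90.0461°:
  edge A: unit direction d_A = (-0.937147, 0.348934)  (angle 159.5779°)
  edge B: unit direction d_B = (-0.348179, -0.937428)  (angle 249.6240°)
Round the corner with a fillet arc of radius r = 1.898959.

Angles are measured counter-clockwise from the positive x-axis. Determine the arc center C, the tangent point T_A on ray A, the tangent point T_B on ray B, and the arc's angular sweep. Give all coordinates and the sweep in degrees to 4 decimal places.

center=(-23.1288,12.5513) T_A=(-22.4662,14.3309) T_B=(-21.3487,11.8901) sweep=89.9539

bisector direction at 204.6010° = (-0.909229,-0.416296)
center distance |VC| = r/sin(θ/2) = 1.898959/sin(45.0230°) = 2.684454
C = V + |VC|·bis = (-23.1288,12.5513)
T_A = V + ((C−V)·d_A)·d_A = V + 1.8974·d_A = (-22.4662,14.3309)
T_B = V + ((C−V)·d_B)·d_B = V + 1.8974·d_B = (-21.3487,11.8901)
sweep = 180° − θ = 89.9539°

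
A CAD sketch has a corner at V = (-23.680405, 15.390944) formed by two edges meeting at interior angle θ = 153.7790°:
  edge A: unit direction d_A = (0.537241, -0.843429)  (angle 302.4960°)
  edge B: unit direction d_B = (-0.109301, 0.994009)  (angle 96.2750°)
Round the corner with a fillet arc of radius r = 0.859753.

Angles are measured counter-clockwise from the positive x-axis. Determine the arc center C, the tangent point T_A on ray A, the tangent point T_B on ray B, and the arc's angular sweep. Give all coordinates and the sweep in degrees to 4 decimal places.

center=(-22.8477,15.6840) T_A=(-23.5728,15.2221) T_B=(-23.7023,15.5900) sweep=26.2210

bisector direction at 19.3855° = (0.943307,0.331922)
center distance |VC| = r/sin(θ/2) = 0.859753/sin(76.8895°) = 0.882763
C = V + |VC|·bis = (-22.8477,15.6840)
T_A = V + ((C−V)·d_A)·d_A = V + 0.2002·d_A = (-23.5728,15.2221)
T_B = V + ((C−V)·d_B)·d_B = V + 0.2002·d_B = (-23.7023,15.5900)
sweep = 180° − θ = 26.2210°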